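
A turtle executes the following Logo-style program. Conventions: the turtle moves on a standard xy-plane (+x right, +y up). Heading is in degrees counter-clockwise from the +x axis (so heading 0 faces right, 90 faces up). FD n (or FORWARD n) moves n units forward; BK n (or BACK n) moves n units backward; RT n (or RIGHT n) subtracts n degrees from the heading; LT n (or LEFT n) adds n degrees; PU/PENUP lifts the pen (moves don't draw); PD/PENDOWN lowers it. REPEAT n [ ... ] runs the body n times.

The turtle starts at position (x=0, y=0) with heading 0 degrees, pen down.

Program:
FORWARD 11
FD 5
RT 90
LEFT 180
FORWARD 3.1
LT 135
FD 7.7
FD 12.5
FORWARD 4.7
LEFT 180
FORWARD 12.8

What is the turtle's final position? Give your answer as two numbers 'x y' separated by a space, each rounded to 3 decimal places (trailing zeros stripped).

Answer: 7.444 -5.456

Derivation:
Executing turtle program step by step:
Start: pos=(0,0), heading=0, pen down
FD 11: (0,0) -> (11,0) [heading=0, draw]
FD 5: (11,0) -> (16,0) [heading=0, draw]
RT 90: heading 0 -> 270
LT 180: heading 270 -> 90
FD 3.1: (16,0) -> (16,3.1) [heading=90, draw]
LT 135: heading 90 -> 225
FD 7.7: (16,3.1) -> (10.555,-2.345) [heading=225, draw]
FD 12.5: (10.555,-2.345) -> (1.716,-11.184) [heading=225, draw]
FD 4.7: (1.716,-11.184) -> (-1.607,-14.507) [heading=225, draw]
LT 180: heading 225 -> 45
FD 12.8: (-1.607,-14.507) -> (7.444,-5.456) [heading=45, draw]
Final: pos=(7.444,-5.456), heading=45, 7 segment(s) drawn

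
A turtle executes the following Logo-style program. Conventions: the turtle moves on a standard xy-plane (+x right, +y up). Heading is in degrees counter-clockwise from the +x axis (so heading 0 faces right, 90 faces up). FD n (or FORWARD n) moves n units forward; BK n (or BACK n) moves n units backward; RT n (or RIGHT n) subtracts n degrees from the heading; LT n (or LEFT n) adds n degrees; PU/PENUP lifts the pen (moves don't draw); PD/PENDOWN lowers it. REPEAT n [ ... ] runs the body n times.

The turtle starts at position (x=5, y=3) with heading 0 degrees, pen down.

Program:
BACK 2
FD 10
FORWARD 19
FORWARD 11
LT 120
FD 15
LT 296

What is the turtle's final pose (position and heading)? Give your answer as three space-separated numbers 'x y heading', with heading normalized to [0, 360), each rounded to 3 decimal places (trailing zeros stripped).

Executing turtle program step by step:
Start: pos=(5,3), heading=0, pen down
BK 2: (5,3) -> (3,3) [heading=0, draw]
FD 10: (3,3) -> (13,3) [heading=0, draw]
FD 19: (13,3) -> (32,3) [heading=0, draw]
FD 11: (32,3) -> (43,3) [heading=0, draw]
LT 120: heading 0 -> 120
FD 15: (43,3) -> (35.5,15.99) [heading=120, draw]
LT 296: heading 120 -> 56
Final: pos=(35.5,15.99), heading=56, 5 segment(s) drawn

Answer: 35.5 15.99 56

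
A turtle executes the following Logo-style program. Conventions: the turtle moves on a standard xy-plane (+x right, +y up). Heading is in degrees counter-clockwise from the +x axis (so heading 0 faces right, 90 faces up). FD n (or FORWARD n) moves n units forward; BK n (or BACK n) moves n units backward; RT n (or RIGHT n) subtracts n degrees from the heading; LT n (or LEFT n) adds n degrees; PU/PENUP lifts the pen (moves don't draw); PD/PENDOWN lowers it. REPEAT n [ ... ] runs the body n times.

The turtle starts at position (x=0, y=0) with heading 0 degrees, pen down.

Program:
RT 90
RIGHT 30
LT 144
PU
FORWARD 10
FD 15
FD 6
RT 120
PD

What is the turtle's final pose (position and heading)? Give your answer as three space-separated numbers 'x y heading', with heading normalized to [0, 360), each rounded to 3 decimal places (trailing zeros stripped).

Executing turtle program step by step:
Start: pos=(0,0), heading=0, pen down
RT 90: heading 0 -> 270
RT 30: heading 270 -> 240
LT 144: heading 240 -> 24
PU: pen up
FD 10: (0,0) -> (9.135,4.067) [heading=24, move]
FD 15: (9.135,4.067) -> (22.839,10.168) [heading=24, move]
FD 6: (22.839,10.168) -> (28.32,12.609) [heading=24, move]
RT 120: heading 24 -> 264
PD: pen down
Final: pos=(28.32,12.609), heading=264, 0 segment(s) drawn

Answer: 28.32 12.609 264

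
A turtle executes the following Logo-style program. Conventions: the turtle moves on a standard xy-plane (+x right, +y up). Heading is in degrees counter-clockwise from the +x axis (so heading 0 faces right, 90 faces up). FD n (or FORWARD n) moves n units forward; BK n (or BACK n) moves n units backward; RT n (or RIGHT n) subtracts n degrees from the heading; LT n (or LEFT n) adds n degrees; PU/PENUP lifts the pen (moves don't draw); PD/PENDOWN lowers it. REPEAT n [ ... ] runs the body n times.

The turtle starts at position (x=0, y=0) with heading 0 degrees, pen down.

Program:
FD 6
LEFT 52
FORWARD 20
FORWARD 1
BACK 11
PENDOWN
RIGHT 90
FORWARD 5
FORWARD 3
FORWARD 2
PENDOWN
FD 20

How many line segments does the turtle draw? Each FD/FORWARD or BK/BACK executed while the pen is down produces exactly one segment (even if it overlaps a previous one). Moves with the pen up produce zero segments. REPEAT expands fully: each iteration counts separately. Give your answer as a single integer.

Executing turtle program step by step:
Start: pos=(0,0), heading=0, pen down
FD 6: (0,0) -> (6,0) [heading=0, draw]
LT 52: heading 0 -> 52
FD 20: (6,0) -> (18.313,15.76) [heading=52, draw]
FD 1: (18.313,15.76) -> (18.929,16.548) [heading=52, draw]
BK 11: (18.929,16.548) -> (12.157,7.88) [heading=52, draw]
PD: pen down
RT 90: heading 52 -> 322
FD 5: (12.157,7.88) -> (16.097,4.802) [heading=322, draw]
FD 3: (16.097,4.802) -> (18.461,2.955) [heading=322, draw]
FD 2: (18.461,2.955) -> (20.037,1.723) [heading=322, draw]
PD: pen down
FD 20: (20.037,1.723) -> (35.797,-10.59) [heading=322, draw]
Final: pos=(35.797,-10.59), heading=322, 8 segment(s) drawn
Segments drawn: 8

Answer: 8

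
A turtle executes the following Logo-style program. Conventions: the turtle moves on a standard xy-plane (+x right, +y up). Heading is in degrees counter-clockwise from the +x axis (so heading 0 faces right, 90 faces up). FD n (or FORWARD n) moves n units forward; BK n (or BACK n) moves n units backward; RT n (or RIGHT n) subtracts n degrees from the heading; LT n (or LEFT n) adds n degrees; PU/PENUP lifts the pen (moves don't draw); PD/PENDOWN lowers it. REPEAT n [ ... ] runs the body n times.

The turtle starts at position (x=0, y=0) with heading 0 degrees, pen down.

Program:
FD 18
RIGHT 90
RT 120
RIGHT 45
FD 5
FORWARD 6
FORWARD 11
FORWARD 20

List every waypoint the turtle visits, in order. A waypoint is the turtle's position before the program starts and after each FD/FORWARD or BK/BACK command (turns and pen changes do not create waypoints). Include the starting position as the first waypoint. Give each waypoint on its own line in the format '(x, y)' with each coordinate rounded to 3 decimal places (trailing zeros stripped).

Executing turtle program step by step:
Start: pos=(0,0), heading=0, pen down
FD 18: (0,0) -> (18,0) [heading=0, draw]
RT 90: heading 0 -> 270
RT 120: heading 270 -> 150
RT 45: heading 150 -> 105
FD 5: (18,0) -> (16.706,4.83) [heading=105, draw]
FD 6: (16.706,4.83) -> (15.153,10.625) [heading=105, draw]
FD 11: (15.153,10.625) -> (12.306,21.25) [heading=105, draw]
FD 20: (12.306,21.25) -> (7.13,40.569) [heading=105, draw]
Final: pos=(7.13,40.569), heading=105, 5 segment(s) drawn
Waypoints (6 total):
(0, 0)
(18, 0)
(16.706, 4.83)
(15.153, 10.625)
(12.306, 21.25)
(7.13, 40.569)

Answer: (0, 0)
(18, 0)
(16.706, 4.83)
(15.153, 10.625)
(12.306, 21.25)
(7.13, 40.569)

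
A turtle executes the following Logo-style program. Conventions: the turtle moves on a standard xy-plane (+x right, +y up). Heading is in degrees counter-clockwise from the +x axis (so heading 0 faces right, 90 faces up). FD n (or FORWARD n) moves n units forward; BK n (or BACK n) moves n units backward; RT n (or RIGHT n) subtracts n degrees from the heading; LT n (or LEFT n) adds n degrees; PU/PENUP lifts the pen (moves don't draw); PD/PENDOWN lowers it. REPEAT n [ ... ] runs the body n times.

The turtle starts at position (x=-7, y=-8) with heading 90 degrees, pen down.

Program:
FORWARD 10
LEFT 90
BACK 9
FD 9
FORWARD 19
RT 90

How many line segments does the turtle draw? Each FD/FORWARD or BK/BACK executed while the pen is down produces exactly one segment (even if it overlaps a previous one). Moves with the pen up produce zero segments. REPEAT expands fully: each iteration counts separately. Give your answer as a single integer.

Executing turtle program step by step:
Start: pos=(-7,-8), heading=90, pen down
FD 10: (-7,-8) -> (-7,2) [heading=90, draw]
LT 90: heading 90 -> 180
BK 9: (-7,2) -> (2,2) [heading=180, draw]
FD 9: (2,2) -> (-7,2) [heading=180, draw]
FD 19: (-7,2) -> (-26,2) [heading=180, draw]
RT 90: heading 180 -> 90
Final: pos=(-26,2), heading=90, 4 segment(s) drawn
Segments drawn: 4

Answer: 4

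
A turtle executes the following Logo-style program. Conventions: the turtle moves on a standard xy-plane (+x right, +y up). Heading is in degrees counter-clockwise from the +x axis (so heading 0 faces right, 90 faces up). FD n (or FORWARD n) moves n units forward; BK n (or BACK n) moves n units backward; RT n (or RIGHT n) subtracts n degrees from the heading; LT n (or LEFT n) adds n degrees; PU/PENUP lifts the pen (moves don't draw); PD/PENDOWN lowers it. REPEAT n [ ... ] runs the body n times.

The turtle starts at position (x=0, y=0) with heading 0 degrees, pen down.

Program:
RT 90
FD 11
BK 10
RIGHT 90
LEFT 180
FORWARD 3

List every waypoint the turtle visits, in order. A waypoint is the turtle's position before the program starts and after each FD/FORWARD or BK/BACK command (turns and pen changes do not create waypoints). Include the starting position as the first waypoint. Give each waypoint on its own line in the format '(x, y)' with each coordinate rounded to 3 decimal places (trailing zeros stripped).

Executing turtle program step by step:
Start: pos=(0,0), heading=0, pen down
RT 90: heading 0 -> 270
FD 11: (0,0) -> (0,-11) [heading=270, draw]
BK 10: (0,-11) -> (0,-1) [heading=270, draw]
RT 90: heading 270 -> 180
LT 180: heading 180 -> 0
FD 3: (0,-1) -> (3,-1) [heading=0, draw]
Final: pos=(3,-1), heading=0, 3 segment(s) drawn
Waypoints (4 total):
(0, 0)
(0, -11)
(0, -1)
(3, -1)

Answer: (0, 0)
(0, -11)
(0, -1)
(3, -1)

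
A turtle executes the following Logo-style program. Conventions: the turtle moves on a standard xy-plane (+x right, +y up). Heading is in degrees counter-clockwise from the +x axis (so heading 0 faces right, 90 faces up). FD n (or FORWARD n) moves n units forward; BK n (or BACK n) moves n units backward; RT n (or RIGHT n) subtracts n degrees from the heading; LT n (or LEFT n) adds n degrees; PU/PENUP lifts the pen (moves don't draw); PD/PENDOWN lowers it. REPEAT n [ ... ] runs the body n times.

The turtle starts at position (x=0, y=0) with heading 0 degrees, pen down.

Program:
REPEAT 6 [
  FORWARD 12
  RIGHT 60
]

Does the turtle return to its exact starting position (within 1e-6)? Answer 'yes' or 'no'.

Answer: yes

Derivation:
Executing turtle program step by step:
Start: pos=(0,0), heading=0, pen down
REPEAT 6 [
  -- iteration 1/6 --
  FD 12: (0,0) -> (12,0) [heading=0, draw]
  RT 60: heading 0 -> 300
  -- iteration 2/6 --
  FD 12: (12,0) -> (18,-10.392) [heading=300, draw]
  RT 60: heading 300 -> 240
  -- iteration 3/6 --
  FD 12: (18,-10.392) -> (12,-20.785) [heading=240, draw]
  RT 60: heading 240 -> 180
  -- iteration 4/6 --
  FD 12: (12,-20.785) -> (0,-20.785) [heading=180, draw]
  RT 60: heading 180 -> 120
  -- iteration 5/6 --
  FD 12: (0,-20.785) -> (-6,-10.392) [heading=120, draw]
  RT 60: heading 120 -> 60
  -- iteration 6/6 --
  FD 12: (-6,-10.392) -> (0,0) [heading=60, draw]
  RT 60: heading 60 -> 0
]
Final: pos=(0,0), heading=0, 6 segment(s) drawn

Start position: (0, 0)
Final position: (0, 0)
Distance = 0; < 1e-6 -> CLOSED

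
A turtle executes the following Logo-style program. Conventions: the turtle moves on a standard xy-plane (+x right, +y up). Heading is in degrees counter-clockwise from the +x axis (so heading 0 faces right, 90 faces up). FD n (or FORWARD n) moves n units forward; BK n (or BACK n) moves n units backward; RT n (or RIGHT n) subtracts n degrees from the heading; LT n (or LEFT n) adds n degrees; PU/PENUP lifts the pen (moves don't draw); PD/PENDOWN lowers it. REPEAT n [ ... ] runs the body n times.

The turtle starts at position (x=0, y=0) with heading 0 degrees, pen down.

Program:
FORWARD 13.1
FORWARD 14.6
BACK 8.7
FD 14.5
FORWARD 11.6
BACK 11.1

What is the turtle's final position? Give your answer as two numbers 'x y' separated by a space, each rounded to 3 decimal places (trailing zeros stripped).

Answer: 34 0

Derivation:
Executing turtle program step by step:
Start: pos=(0,0), heading=0, pen down
FD 13.1: (0,0) -> (13.1,0) [heading=0, draw]
FD 14.6: (13.1,0) -> (27.7,0) [heading=0, draw]
BK 8.7: (27.7,0) -> (19,0) [heading=0, draw]
FD 14.5: (19,0) -> (33.5,0) [heading=0, draw]
FD 11.6: (33.5,0) -> (45.1,0) [heading=0, draw]
BK 11.1: (45.1,0) -> (34,0) [heading=0, draw]
Final: pos=(34,0), heading=0, 6 segment(s) drawn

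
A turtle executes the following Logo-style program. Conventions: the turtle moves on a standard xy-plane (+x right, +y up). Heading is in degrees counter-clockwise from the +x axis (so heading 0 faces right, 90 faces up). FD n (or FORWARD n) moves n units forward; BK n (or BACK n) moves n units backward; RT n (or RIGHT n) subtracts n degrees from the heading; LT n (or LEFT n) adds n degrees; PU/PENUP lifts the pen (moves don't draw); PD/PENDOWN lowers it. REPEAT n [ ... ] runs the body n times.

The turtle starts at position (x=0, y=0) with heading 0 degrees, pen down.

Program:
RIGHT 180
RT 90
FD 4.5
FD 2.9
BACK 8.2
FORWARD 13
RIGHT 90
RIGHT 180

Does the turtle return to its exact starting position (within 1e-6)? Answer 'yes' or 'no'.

Answer: no

Derivation:
Executing turtle program step by step:
Start: pos=(0,0), heading=0, pen down
RT 180: heading 0 -> 180
RT 90: heading 180 -> 90
FD 4.5: (0,0) -> (0,4.5) [heading=90, draw]
FD 2.9: (0,4.5) -> (0,7.4) [heading=90, draw]
BK 8.2: (0,7.4) -> (0,-0.8) [heading=90, draw]
FD 13: (0,-0.8) -> (0,12.2) [heading=90, draw]
RT 90: heading 90 -> 0
RT 180: heading 0 -> 180
Final: pos=(0,12.2), heading=180, 4 segment(s) drawn

Start position: (0, 0)
Final position: (0, 12.2)
Distance = 12.2; >= 1e-6 -> NOT closed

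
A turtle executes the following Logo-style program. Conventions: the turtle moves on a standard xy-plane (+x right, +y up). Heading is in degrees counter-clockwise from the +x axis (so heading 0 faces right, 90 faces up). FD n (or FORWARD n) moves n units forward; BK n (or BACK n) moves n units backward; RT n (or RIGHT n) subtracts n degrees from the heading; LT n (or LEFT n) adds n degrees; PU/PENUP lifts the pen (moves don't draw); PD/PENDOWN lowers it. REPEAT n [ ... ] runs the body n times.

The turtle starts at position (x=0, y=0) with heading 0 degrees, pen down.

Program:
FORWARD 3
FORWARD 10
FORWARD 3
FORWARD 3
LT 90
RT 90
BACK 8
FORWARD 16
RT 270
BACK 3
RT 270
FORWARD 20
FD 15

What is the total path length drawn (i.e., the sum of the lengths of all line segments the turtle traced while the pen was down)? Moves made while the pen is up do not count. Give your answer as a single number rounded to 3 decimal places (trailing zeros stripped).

Executing turtle program step by step:
Start: pos=(0,0), heading=0, pen down
FD 3: (0,0) -> (3,0) [heading=0, draw]
FD 10: (3,0) -> (13,0) [heading=0, draw]
FD 3: (13,0) -> (16,0) [heading=0, draw]
FD 3: (16,0) -> (19,0) [heading=0, draw]
LT 90: heading 0 -> 90
RT 90: heading 90 -> 0
BK 8: (19,0) -> (11,0) [heading=0, draw]
FD 16: (11,0) -> (27,0) [heading=0, draw]
RT 270: heading 0 -> 90
BK 3: (27,0) -> (27,-3) [heading=90, draw]
RT 270: heading 90 -> 180
FD 20: (27,-3) -> (7,-3) [heading=180, draw]
FD 15: (7,-3) -> (-8,-3) [heading=180, draw]
Final: pos=(-8,-3), heading=180, 9 segment(s) drawn

Segment lengths:
  seg 1: (0,0) -> (3,0), length = 3
  seg 2: (3,0) -> (13,0), length = 10
  seg 3: (13,0) -> (16,0), length = 3
  seg 4: (16,0) -> (19,0), length = 3
  seg 5: (19,0) -> (11,0), length = 8
  seg 6: (11,0) -> (27,0), length = 16
  seg 7: (27,0) -> (27,-3), length = 3
  seg 8: (27,-3) -> (7,-3), length = 20
  seg 9: (7,-3) -> (-8,-3), length = 15
Total = 81

Answer: 81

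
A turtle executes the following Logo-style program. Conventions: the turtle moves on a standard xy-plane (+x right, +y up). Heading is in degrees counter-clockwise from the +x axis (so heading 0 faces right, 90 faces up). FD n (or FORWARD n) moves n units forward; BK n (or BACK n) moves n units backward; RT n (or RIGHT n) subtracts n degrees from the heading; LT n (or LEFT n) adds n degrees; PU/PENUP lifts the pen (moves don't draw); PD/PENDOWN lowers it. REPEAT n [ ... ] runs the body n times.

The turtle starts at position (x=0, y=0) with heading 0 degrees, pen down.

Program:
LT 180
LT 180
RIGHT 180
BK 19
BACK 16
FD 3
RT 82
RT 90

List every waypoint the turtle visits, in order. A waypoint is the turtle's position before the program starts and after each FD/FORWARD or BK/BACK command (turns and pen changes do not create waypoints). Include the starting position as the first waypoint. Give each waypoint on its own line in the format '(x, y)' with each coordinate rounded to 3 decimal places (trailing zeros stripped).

Executing turtle program step by step:
Start: pos=(0,0), heading=0, pen down
LT 180: heading 0 -> 180
LT 180: heading 180 -> 0
RT 180: heading 0 -> 180
BK 19: (0,0) -> (19,0) [heading=180, draw]
BK 16: (19,0) -> (35,0) [heading=180, draw]
FD 3: (35,0) -> (32,0) [heading=180, draw]
RT 82: heading 180 -> 98
RT 90: heading 98 -> 8
Final: pos=(32,0), heading=8, 3 segment(s) drawn
Waypoints (4 total):
(0, 0)
(19, 0)
(35, 0)
(32, 0)

Answer: (0, 0)
(19, 0)
(35, 0)
(32, 0)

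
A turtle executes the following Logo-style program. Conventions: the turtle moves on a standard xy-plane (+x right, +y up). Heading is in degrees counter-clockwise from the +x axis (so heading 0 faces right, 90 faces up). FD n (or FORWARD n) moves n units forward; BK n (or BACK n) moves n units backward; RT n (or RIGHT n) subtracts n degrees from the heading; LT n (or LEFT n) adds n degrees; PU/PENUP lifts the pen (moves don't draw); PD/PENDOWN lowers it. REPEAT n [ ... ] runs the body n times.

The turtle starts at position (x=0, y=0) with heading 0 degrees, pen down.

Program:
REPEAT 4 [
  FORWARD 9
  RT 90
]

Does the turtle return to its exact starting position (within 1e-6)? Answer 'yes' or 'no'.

Answer: yes

Derivation:
Executing turtle program step by step:
Start: pos=(0,0), heading=0, pen down
REPEAT 4 [
  -- iteration 1/4 --
  FD 9: (0,0) -> (9,0) [heading=0, draw]
  RT 90: heading 0 -> 270
  -- iteration 2/4 --
  FD 9: (9,0) -> (9,-9) [heading=270, draw]
  RT 90: heading 270 -> 180
  -- iteration 3/4 --
  FD 9: (9,-9) -> (0,-9) [heading=180, draw]
  RT 90: heading 180 -> 90
  -- iteration 4/4 --
  FD 9: (0,-9) -> (0,0) [heading=90, draw]
  RT 90: heading 90 -> 0
]
Final: pos=(0,0), heading=0, 4 segment(s) drawn

Start position: (0, 0)
Final position: (0, 0)
Distance = 0; < 1e-6 -> CLOSED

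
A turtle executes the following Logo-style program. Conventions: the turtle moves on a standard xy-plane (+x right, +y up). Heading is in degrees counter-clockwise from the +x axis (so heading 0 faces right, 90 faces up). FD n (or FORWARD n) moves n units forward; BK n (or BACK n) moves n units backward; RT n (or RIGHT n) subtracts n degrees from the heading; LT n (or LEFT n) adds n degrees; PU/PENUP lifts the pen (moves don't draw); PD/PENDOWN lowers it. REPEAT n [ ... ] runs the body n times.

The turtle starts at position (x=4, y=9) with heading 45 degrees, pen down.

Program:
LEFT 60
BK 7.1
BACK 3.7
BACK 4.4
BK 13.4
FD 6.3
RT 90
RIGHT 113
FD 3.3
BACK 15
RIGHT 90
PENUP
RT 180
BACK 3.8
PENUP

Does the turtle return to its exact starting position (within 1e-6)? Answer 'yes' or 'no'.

Executing turtle program step by step:
Start: pos=(4,9), heading=45, pen down
LT 60: heading 45 -> 105
BK 7.1: (4,9) -> (5.838,2.142) [heading=105, draw]
BK 3.7: (5.838,2.142) -> (6.795,-1.432) [heading=105, draw]
BK 4.4: (6.795,-1.432) -> (7.934,-5.682) [heading=105, draw]
BK 13.4: (7.934,-5.682) -> (11.402,-18.625) [heading=105, draw]
FD 6.3: (11.402,-18.625) -> (9.772,-12.54) [heading=105, draw]
RT 90: heading 105 -> 15
RT 113: heading 15 -> 262
FD 3.3: (9.772,-12.54) -> (9.312,-15.808) [heading=262, draw]
BK 15: (9.312,-15.808) -> (11.4,-0.954) [heading=262, draw]
RT 90: heading 262 -> 172
PU: pen up
RT 180: heading 172 -> 352
BK 3.8: (11.4,-0.954) -> (7.637,-0.425) [heading=352, move]
PU: pen up
Final: pos=(7.637,-0.425), heading=352, 7 segment(s) drawn

Start position: (4, 9)
Final position: (7.637, -0.425)
Distance = 10.103; >= 1e-6 -> NOT closed

Answer: no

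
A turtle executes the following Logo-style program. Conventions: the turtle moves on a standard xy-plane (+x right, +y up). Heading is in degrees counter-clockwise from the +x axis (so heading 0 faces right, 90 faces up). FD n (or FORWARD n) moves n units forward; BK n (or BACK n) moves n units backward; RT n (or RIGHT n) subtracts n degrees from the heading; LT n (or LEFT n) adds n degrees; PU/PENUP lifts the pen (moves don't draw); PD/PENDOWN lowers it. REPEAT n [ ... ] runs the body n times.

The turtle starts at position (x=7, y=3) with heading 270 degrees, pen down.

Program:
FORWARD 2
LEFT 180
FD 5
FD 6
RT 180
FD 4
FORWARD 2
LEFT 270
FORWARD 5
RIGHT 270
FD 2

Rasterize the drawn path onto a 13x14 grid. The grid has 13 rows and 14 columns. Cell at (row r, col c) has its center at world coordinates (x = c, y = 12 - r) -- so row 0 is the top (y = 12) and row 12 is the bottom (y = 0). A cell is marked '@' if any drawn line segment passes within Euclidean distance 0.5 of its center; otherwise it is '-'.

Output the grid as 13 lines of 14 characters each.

Segment 0: (7,3) -> (7,1)
Segment 1: (7,1) -> (7,6)
Segment 2: (7,6) -> (7,12)
Segment 3: (7,12) -> (7,8)
Segment 4: (7,8) -> (7,6)
Segment 5: (7,6) -> (2,6)
Segment 6: (2,6) -> (2,4)

Answer: -------@------
-------@------
-------@------
-------@------
-------@------
-------@------
--@@@@@@------
--@----@------
--@----@------
-------@------
-------@------
-------@------
--------------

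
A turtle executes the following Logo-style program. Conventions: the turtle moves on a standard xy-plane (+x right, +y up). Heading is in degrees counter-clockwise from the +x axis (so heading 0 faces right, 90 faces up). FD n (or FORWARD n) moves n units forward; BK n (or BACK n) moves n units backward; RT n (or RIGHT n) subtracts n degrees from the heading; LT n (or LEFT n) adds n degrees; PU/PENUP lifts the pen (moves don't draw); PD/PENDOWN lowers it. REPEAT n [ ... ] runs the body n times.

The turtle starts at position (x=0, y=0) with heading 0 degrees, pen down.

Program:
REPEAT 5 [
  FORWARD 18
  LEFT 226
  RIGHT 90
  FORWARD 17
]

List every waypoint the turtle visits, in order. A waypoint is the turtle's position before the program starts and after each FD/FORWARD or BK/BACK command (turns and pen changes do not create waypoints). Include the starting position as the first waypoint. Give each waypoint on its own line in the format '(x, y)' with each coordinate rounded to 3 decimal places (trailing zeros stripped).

Answer: (0, 0)
(18, 0)
(5.771, 11.809)
(-7.177, 24.313)
(-6.584, 7.323)
(-5.955, -10.666)
(5.42, 1.968)
(17.464, 15.344)
(0.506, 14.159)
(-17.451, 12.903)
(-4.428, 1.976)

Derivation:
Executing turtle program step by step:
Start: pos=(0,0), heading=0, pen down
REPEAT 5 [
  -- iteration 1/5 --
  FD 18: (0,0) -> (18,0) [heading=0, draw]
  LT 226: heading 0 -> 226
  RT 90: heading 226 -> 136
  FD 17: (18,0) -> (5.771,11.809) [heading=136, draw]
  -- iteration 2/5 --
  FD 18: (5.771,11.809) -> (-7.177,24.313) [heading=136, draw]
  LT 226: heading 136 -> 2
  RT 90: heading 2 -> 272
  FD 17: (-7.177,24.313) -> (-6.584,7.323) [heading=272, draw]
  -- iteration 3/5 --
  FD 18: (-6.584,7.323) -> (-5.955,-10.666) [heading=272, draw]
  LT 226: heading 272 -> 138
  RT 90: heading 138 -> 48
  FD 17: (-5.955,-10.666) -> (5.42,1.968) [heading=48, draw]
  -- iteration 4/5 --
  FD 18: (5.42,1.968) -> (17.464,15.344) [heading=48, draw]
  LT 226: heading 48 -> 274
  RT 90: heading 274 -> 184
  FD 17: (17.464,15.344) -> (0.506,14.159) [heading=184, draw]
  -- iteration 5/5 --
  FD 18: (0.506,14.159) -> (-17.451,12.903) [heading=184, draw]
  LT 226: heading 184 -> 50
  RT 90: heading 50 -> 320
  FD 17: (-17.451,12.903) -> (-4.428,1.976) [heading=320, draw]
]
Final: pos=(-4.428,1.976), heading=320, 10 segment(s) drawn
Waypoints (11 total):
(0, 0)
(18, 0)
(5.771, 11.809)
(-7.177, 24.313)
(-6.584, 7.323)
(-5.955, -10.666)
(5.42, 1.968)
(17.464, 15.344)
(0.506, 14.159)
(-17.451, 12.903)
(-4.428, 1.976)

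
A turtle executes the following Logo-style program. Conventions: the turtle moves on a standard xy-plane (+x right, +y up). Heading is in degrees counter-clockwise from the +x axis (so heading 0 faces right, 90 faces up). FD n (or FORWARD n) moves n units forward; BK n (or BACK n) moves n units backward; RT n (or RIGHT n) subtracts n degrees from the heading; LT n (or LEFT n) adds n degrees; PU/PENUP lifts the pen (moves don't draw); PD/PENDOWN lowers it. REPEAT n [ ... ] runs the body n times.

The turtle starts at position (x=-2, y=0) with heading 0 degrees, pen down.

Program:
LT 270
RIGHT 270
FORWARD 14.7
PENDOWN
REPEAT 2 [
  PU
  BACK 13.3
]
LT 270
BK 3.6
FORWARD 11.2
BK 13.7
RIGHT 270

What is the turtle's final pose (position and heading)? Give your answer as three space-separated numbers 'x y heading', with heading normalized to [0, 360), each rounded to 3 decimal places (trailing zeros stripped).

Executing turtle program step by step:
Start: pos=(-2,0), heading=0, pen down
LT 270: heading 0 -> 270
RT 270: heading 270 -> 0
FD 14.7: (-2,0) -> (12.7,0) [heading=0, draw]
PD: pen down
REPEAT 2 [
  -- iteration 1/2 --
  PU: pen up
  BK 13.3: (12.7,0) -> (-0.6,0) [heading=0, move]
  -- iteration 2/2 --
  PU: pen up
  BK 13.3: (-0.6,0) -> (-13.9,0) [heading=0, move]
]
LT 270: heading 0 -> 270
BK 3.6: (-13.9,0) -> (-13.9,3.6) [heading=270, move]
FD 11.2: (-13.9,3.6) -> (-13.9,-7.6) [heading=270, move]
BK 13.7: (-13.9,-7.6) -> (-13.9,6.1) [heading=270, move]
RT 270: heading 270 -> 0
Final: pos=(-13.9,6.1), heading=0, 1 segment(s) drawn

Answer: -13.9 6.1 0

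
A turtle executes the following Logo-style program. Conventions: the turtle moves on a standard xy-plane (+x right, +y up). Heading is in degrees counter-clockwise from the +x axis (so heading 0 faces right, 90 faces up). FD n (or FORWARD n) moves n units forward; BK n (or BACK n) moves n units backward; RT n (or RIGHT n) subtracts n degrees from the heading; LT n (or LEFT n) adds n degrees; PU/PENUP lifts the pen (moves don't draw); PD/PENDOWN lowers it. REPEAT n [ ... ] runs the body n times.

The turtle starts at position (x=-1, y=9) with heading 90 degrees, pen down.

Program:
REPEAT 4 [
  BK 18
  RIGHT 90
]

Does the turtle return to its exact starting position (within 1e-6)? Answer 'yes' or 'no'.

Executing turtle program step by step:
Start: pos=(-1,9), heading=90, pen down
REPEAT 4 [
  -- iteration 1/4 --
  BK 18: (-1,9) -> (-1,-9) [heading=90, draw]
  RT 90: heading 90 -> 0
  -- iteration 2/4 --
  BK 18: (-1,-9) -> (-19,-9) [heading=0, draw]
  RT 90: heading 0 -> 270
  -- iteration 3/4 --
  BK 18: (-19,-9) -> (-19,9) [heading=270, draw]
  RT 90: heading 270 -> 180
  -- iteration 4/4 --
  BK 18: (-19,9) -> (-1,9) [heading=180, draw]
  RT 90: heading 180 -> 90
]
Final: pos=(-1,9), heading=90, 4 segment(s) drawn

Start position: (-1, 9)
Final position: (-1, 9)
Distance = 0; < 1e-6 -> CLOSED

Answer: yes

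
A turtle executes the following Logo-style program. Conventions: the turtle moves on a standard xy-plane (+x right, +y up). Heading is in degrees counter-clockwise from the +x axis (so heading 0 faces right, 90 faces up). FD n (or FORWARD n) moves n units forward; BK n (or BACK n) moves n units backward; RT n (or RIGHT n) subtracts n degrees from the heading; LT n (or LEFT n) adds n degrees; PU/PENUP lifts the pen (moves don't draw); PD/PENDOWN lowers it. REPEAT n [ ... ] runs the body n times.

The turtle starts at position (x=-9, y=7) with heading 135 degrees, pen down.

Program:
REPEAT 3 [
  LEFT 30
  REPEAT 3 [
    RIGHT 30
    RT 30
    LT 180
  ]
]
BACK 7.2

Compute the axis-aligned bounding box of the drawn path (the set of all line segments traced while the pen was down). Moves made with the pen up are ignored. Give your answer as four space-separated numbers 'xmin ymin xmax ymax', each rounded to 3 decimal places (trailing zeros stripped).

Answer: -9 7 -3.909 12.091

Derivation:
Executing turtle program step by step:
Start: pos=(-9,7), heading=135, pen down
REPEAT 3 [
  -- iteration 1/3 --
  LT 30: heading 135 -> 165
  REPEAT 3 [
    -- iteration 1/3 --
    RT 30: heading 165 -> 135
    RT 30: heading 135 -> 105
    LT 180: heading 105 -> 285
    -- iteration 2/3 --
    RT 30: heading 285 -> 255
    RT 30: heading 255 -> 225
    LT 180: heading 225 -> 45
    -- iteration 3/3 --
    RT 30: heading 45 -> 15
    RT 30: heading 15 -> 345
    LT 180: heading 345 -> 165
  ]
  -- iteration 2/3 --
  LT 30: heading 165 -> 195
  REPEAT 3 [
    -- iteration 1/3 --
    RT 30: heading 195 -> 165
    RT 30: heading 165 -> 135
    LT 180: heading 135 -> 315
    -- iteration 2/3 --
    RT 30: heading 315 -> 285
    RT 30: heading 285 -> 255
    LT 180: heading 255 -> 75
    -- iteration 3/3 --
    RT 30: heading 75 -> 45
    RT 30: heading 45 -> 15
    LT 180: heading 15 -> 195
  ]
  -- iteration 3/3 --
  LT 30: heading 195 -> 225
  REPEAT 3 [
    -- iteration 1/3 --
    RT 30: heading 225 -> 195
    RT 30: heading 195 -> 165
    LT 180: heading 165 -> 345
    -- iteration 2/3 --
    RT 30: heading 345 -> 315
    RT 30: heading 315 -> 285
    LT 180: heading 285 -> 105
    -- iteration 3/3 --
    RT 30: heading 105 -> 75
    RT 30: heading 75 -> 45
    LT 180: heading 45 -> 225
  ]
]
BK 7.2: (-9,7) -> (-3.909,12.091) [heading=225, draw]
Final: pos=(-3.909,12.091), heading=225, 1 segment(s) drawn

Segment endpoints: x in {-9, -3.909}, y in {7, 12.091}
xmin=-9, ymin=7, xmax=-3.909, ymax=12.091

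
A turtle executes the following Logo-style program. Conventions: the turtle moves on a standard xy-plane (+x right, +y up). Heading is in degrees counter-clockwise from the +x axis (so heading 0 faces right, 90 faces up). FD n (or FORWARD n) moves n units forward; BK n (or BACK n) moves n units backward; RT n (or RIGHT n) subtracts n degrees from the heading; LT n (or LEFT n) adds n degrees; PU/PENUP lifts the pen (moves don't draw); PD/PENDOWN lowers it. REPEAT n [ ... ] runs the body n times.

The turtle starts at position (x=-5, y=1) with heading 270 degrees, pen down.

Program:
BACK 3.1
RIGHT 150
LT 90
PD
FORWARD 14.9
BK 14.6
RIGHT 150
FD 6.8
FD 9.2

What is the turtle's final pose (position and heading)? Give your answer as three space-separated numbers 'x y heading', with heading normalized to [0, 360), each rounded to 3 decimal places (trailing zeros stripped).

Executing turtle program step by step:
Start: pos=(-5,1), heading=270, pen down
BK 3.1: (-5,1) -> (-5,4.1) [heading=270, draw]
RT 150: heading 270 -> 120
LT 90: heading 120 -> 210
PD: pen down
FD 14.9: (-5,4.1) -> (-17.904,-3.35) [heading=210, draw]
BK 14.6: (-17.904,-3.35) -> (-5.26,3.95) [heading=210, draw]
RT 150: heading 210 -> 60
FD 6.8: (-5.26,3.95) -> (-1.86,9.839) [heading=60, draw]
FD 9.2: (-1.86,9.839) -> (2.74,17.806) [heading=60, draw]
Final: pos=(2.74,17.806), heading=60, 5 segment(s) drawn

Answer: 2.74 17.806 60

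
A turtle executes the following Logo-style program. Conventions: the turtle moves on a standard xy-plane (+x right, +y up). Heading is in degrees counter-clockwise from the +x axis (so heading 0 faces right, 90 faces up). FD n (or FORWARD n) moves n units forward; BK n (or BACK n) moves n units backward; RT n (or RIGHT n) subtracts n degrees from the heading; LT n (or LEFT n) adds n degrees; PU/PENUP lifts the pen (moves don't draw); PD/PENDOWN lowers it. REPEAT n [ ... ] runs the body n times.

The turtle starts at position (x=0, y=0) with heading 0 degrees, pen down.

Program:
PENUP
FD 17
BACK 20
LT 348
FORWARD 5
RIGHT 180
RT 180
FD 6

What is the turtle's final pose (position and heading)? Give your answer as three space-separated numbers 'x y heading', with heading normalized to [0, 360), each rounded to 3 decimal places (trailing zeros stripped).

Executing turtle program step by step:
Start: pos=(0,0), heading=0, pen down
PU: pen up
FD 17: (0,0) -> (17,0) [heading=0, move]
BK 20: (17,0) -> (-3,0) [heading=0, move]
LT 348: heading 0 -> 348
FD 5: (-3,0) -> (1.891,-1.04) [heading=348, move]
RT 180: heading 348 -> 168
RT 180: heading 168 -> 348
FD 6: (1.891,-1.04) -> (7.76,-2.287) [heading=348, move]
Final: pos=(7.76,-2.287), heading=348, 0 segment(s) drawn

Answer: 7.76 -2.287 348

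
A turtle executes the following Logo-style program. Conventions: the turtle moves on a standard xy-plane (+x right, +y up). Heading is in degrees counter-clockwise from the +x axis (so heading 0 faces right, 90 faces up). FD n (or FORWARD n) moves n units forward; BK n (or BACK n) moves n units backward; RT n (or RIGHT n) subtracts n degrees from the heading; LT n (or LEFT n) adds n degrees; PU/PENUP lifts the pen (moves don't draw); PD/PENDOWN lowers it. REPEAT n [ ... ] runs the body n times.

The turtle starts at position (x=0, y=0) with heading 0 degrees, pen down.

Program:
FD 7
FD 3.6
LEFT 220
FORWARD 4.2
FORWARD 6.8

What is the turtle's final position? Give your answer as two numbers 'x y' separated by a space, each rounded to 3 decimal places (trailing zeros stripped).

Executing turtle program step by step:
Start: pos=(0,0), heading=0, pen down
FD 7: (0,0) -> (7,0) [heading=0, draw]
FD 3.6: (7,0) -> (10.6,0) [heading=0, draw]
LT 220: heading 0 -> 220
FD 4.2: (10.6,0) -> (7.383,-2.7) [heading=220, draw]
FD 6.8: (7.383,-2.7) -> (2.174,-7.071) [heading=220, draw]
Final: pos=(2.174,-7.071), heading=220, 4 segment(s) drawn

Answer: 2.174 -7.071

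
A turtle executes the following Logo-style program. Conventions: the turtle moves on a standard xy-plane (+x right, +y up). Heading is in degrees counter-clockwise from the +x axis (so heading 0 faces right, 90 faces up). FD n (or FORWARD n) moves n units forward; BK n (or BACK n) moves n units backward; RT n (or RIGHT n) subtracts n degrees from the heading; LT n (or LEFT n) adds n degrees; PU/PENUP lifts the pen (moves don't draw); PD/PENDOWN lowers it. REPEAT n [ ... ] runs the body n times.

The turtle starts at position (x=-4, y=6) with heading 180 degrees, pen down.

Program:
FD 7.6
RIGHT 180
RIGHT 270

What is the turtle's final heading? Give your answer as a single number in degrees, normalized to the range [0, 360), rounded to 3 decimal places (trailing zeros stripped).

Executing turtle program step by step:
Start: pos=(-4,6), heading=180, pen down
FD 7.6: (-4,6) -> (-11.6,6) [heading=180, draw]
RT 180: heading 180 -> 0
RT 270: heading 0 -> 90
Final: pos=(-11.6,6), heading=90, 1 segment(s) drawn

Answer: 90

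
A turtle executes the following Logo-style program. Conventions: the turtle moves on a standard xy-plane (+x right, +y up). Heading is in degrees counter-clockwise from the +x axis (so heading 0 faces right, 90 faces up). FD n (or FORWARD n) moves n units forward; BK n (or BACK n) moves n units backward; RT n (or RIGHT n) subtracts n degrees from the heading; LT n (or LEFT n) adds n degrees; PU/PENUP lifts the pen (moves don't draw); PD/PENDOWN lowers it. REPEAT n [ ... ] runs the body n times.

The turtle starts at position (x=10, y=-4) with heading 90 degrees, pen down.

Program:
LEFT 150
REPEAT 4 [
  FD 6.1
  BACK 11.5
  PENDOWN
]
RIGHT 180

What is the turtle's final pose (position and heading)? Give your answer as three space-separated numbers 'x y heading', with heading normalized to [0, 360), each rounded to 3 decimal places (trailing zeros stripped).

Executing turtle program step by step:
Start: pos=(10,-4), heading=90, pen down
LT 150: heading 90 -> 240
REPEAT 4 [
  -- iteration 1/4 --
  FD 6.1: (10,-4) -> (6.95,-9.283) [heading=240, draw]
  BK 11.5: (6.95,-9.283) -> (12.7,0.677) [heading=240, draw]
  PD: pen down
  -- iteration 2/4 --
  FD 6.1: (12.7,0.677) -> (9.65,-4.606) [heading=240, draw]
  BK 11.5: (9.65,-4.606) -> (15.4,5.353) [heading=240, draw]
  PD: pen down
  -- iteration 3/4 --
  FD 6.1: (15.4,5.353) -> (12.35,0.07) [heading=240, draw]
  BK 11.5: (12.35,0.07) -> (18.1,10.03) [heading=240, draw]
  PD: pen down
  -- iteration 4/4 --
  FD 6.1: (18.1,10.03) -> (15.05,4.747) [heading=240, draw]
  BK 11.5: (15.05,4.747) -> (20.8,14.706) [heading=240, draw]
  PD: pen down
]
RT 180: heading 240 -> 60
Final: pos=(20.8,14.706), heading=60, 8 segment(s) drawn

Answer: 20.8 14.706 60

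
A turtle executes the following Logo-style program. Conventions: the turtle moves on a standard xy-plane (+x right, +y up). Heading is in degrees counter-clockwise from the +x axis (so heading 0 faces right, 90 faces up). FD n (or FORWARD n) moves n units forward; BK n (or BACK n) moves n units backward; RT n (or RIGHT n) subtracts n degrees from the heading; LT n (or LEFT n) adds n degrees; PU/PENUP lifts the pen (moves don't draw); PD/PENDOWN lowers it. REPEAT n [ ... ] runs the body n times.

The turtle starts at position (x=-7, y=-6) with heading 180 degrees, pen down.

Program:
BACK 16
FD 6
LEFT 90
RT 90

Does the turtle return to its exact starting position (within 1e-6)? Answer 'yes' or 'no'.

Answer: no

Derivation:
Executing turtle program step by step:
Start: pos=(-7,-6), heading=180, pen down
BK 16: (-7,-6) -> (9,-6) [heading=180, draw]
FD 6: (9,-6) -> (3,-6) [heading=180, draw]
LT 90: heading 180 -> 270
RT 90: heading 270 -> 180
Final: pos=(3,-6), heading=180, 2 segment(s) drawn

Start position: (-7, -6)
Final position: (3, -6)
Distance = 10; >= 1e-6 -> NOT closed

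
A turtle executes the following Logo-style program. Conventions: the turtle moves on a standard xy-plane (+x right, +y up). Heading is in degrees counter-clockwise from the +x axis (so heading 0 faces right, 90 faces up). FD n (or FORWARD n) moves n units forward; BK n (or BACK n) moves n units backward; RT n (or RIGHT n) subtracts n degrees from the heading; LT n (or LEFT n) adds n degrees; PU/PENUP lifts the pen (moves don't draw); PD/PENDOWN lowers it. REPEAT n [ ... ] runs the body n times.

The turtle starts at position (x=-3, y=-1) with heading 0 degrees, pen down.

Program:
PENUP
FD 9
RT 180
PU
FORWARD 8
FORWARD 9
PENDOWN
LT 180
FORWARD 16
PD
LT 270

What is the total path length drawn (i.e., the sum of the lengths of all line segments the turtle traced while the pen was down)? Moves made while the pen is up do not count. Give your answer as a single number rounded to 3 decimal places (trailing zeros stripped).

Answer: 16

Derivation:
Executing turtle program step by step:
Start: pos=(-3,-1), heading=0, pen down
PU: pen up
FD 9: (-3,-1) -> (6,-1) [heading=0, move]
RT 180: heading 0 -> 180
PU: pen up
FD 8: (6,-1) -> (-2,-1) [heading=180, move]
FD 9: (-2,-1) -> (-11,-1) [heading=180, move]
PD: pen down
LT 180: heading 180 -> 0
FD 16: (-11,-1) -> (5,-1) [heading=0, draw]
PD: pen down
LT 270: heading 0 -> 270
Final: pos=(5,-1), heading=270, 1 segment(s) drawn

Segment lengths:
  seg 1: (-11,-1) -> (5,-1), length = 16
Total = 16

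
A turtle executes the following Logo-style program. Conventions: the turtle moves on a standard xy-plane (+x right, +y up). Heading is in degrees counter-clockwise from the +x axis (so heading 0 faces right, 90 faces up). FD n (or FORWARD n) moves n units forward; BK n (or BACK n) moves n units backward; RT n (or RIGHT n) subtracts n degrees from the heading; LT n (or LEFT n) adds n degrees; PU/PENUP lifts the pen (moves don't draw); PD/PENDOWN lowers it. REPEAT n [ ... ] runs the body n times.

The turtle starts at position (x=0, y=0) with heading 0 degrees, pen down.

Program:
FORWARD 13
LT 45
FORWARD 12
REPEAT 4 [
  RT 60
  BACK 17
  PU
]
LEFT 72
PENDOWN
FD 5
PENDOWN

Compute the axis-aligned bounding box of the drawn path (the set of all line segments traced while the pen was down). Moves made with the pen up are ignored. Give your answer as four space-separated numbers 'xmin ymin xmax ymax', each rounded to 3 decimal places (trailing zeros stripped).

Answer: 0 0 29.106 36.927

Derivation:
Executing turtle program step by step:
Start: pos=(0,0), heading=0, pen down
FD 13: (0,0) -> (13,0) [heading=0, draw]
LT 45: heading 0 -> 45
FD 12: (13,0) -> (21.485,8.485) [heading=45, draw]
REPEAT 4 [
  -- iteration 1/4 --
  RT 60: heading 45 -> 345
  BK 17: (21.485,8.485) -> (5.065,12.885) [heading=345, draw]
  PU: pen up
  -- iteration 2/4 --
  RT 60: heading 345 -> 285
  BK 17: (5.065,12.885) -> (0.665,29.306) [heading=285, move]
  PU: pen up
  -- iteration 3/4 --
  RT 60: heading 285 -> 225
  BK 17: (0.665,29.306) -> (12.685,41.327) [heading=225, move]
  PU: pen up
  -- iteration 4/4 --
  RT 60: heading 225 -> 165
  BK 17: (12.685,41.327) -> (29.106,36.927) [heading=165, move]
  PU: pen up
]
LT 72: heading 165 -> 237
PD: pen down
FD 5: (29.106,36.927) -> (26.383,32.733) [heading=237, draw]
PD: pen down
Final: pos=(26.383,32.733), heading=237, 4 segment(s) drawn

Segment endpoints: x in {0, 5.065, 13, 21.485, 26.383, 29.106}, y in {0, 8.485, 12.885, 32.733, 36.927}
xmin=0, ymin=0, xmax=29.106, ymax=36.927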